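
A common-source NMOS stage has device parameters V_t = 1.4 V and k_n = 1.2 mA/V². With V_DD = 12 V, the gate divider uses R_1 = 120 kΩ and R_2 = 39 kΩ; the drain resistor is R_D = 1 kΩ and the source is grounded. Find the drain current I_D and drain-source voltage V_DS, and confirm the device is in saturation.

I_D ≈ 1.4 mA, V_DS ≈ 11 V

V_G = V_DD·R_2/(R_1+R_2) = 12×39/159 = 2.94 V. With the source grounded, V_GS = V_G = 2.94 V.
Assume saturation: I_D = (k_n/2)(V_GS − V_t)² = (1.2/2)×(2.94 − 1.4)² = 0.6×1.54² = 1.43 mA.
V_DS = V_DD − I_D·R_D = 12 − 1.43×1 = 10.6 V.
Saturation requires V_DS ≥ V_GS − V_t = 1.54 V; 10.6 ≥ 1.54 ✓.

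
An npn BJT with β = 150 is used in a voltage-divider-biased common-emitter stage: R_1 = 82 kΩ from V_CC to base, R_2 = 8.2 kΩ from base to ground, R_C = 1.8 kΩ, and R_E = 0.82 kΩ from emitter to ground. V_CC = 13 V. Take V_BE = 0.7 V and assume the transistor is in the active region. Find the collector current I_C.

Thevenize the base divider: V_Th = V_CC·R_2/(R_1+R_2) = 13×8.2/90.2 = 1.18 V, R_Th = R_1‖R_2 = 7.45 kΩ.
Base-emitter loop: V_Th = I_B·R_Th + V_BE + (β+1)I_B·R_E, so I_B = (1.18 − 0.7) / (7.45 + 151×0.82) = 0.00367 mA.
I_C = β·I_B = 150×0.00367 = 0.551 mA, and I_E = (β+1)I_B = 0.554 mA.
V_CE = V_CC − I_C·R_C − I_E·R_E = 13 − 0.551×1.8 − 0.554×0.82 = 11.6 V.
V_CE = 11.6 V > 0.2 V confirms active-region operation.

I_C ≈ 0.55 mA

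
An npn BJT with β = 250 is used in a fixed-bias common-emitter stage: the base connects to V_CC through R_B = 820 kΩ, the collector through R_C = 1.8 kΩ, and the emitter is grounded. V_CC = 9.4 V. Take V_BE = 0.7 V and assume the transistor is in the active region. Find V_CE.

Base loop: V_CC = I_B·R_B + V_BE, so I_B = (9.4 − 0.7)/820 kΩ = 0.0106 mA.
In the active region I_C = β·I_B = 250 × 0.0106 = 2.65 mA.
Collector loop: V_CE = V_CC − I_C·R_C = 9.4 − 2.65×1.8 = 4.63 V.
Since V_CE = 4.63 V > V_CE(sat) ≈ 0.2 V, the transistor is in the active region as assumed.

V_CE ≈ 4.6 V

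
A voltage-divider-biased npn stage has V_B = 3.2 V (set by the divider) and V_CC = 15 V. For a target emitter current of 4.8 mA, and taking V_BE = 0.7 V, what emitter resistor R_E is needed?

R_E ≈ 0.52 kΩ

V_E = V_B − V_BE = 3.2 − 0.7 = 2.5 V.
R_E = V_E / I_E = 2.5 / 4.8 = 0.521 kΩ.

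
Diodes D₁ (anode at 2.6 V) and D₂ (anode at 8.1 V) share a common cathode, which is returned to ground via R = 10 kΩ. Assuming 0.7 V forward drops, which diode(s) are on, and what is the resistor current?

Only D₂ conducts; I_R ≈ 0.74 mA

Assume both conduct. Then node N would need to be at both 2.6−0.7 = 1.9 V and 8.1−0.7 = 7.4 V, which is impossible.
Assume only D₂ conducts: V_N = 8.1 − 0.7 = 7.4 V, so I_R = 7.4/10 = 0.74 mA.
Check D₁: its anode-to-cathode voltage is 2.6 − 7.4 = -4.8 V < 0.7 V, so it is off. The assumption is consistent.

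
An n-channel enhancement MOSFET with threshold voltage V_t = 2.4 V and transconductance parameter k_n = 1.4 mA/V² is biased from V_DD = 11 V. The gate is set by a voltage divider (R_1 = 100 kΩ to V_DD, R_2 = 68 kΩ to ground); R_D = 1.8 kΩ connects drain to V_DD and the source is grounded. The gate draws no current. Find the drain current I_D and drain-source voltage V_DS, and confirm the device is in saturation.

I_D ≈ 2.9 mA, V_DS ≈ 5.7 V

V_G = V_DD·R_2/(R_1+R_2) = 11×68/168 = 4.45 V. With the source grounded, V_GS = V_G = 4.45 V.
Assume saturation: I_D = (k_n/2)(V_GS − V_t)² = (1.4/2)×(4.45 − 2.4)² = 0.7×2.05² = 2.95 mA.
V_DS = V_DD − I_D·R_D = 11 − 2.95×1.8 = 5.69 V.
Saturation requires V_DS ≥ V_GS − V_t = 2.05 V; 5.69 ≥ 2.05 ✓.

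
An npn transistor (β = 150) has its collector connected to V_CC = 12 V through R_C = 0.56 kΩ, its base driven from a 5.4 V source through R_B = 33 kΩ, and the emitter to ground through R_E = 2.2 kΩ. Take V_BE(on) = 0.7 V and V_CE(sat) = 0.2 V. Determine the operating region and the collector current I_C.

active; I_C ≈ 1.9 mA

Assume active. Base-emitter loop: I_B = (V_BB − V_BE)/(R_B + (β+1)R_E) = (5.4 − 0.7)/(33 + 151×2.2) = 0.0129 mA.
I_C = β·I_B = 150×0.0129 = 1.93 mA.
V_CE = V_CC − I_C·R_C − I_E·R_E = 12 − 1.93×0.56 − 1.94×2.2 = 6.64 V > V_CE(sat), so the active-region assumption holds.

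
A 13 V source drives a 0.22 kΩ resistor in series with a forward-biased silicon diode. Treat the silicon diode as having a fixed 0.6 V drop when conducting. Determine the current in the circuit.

I ≈ 56 mA

KVL around the loop: 13 = V_D + I·R = 0.6 + I × 0.22 kΩ.
So I = (13 − 0.6) / 0.22 kΩ = 12.4 / 0.22 = 56.4 mA.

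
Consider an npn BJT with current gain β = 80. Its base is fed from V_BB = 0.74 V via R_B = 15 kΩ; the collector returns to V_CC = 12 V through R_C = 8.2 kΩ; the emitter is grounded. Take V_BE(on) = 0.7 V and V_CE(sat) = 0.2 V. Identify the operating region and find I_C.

active; I_C ≈ 0.21 mA

Assume active. Base-emitter loop: I_B = (V_BB − V_BE)/R_B = (0.74 − 0.7)/15 = 0.00267 mA.
I_C = β·I_B = 80×0.00267 = 0.213 mA.
V_CE = V_CC − I_C·R_C = 12 − 0.213×8.2 = 10.3 V > V_CE(sat), so the active-region assumption holds.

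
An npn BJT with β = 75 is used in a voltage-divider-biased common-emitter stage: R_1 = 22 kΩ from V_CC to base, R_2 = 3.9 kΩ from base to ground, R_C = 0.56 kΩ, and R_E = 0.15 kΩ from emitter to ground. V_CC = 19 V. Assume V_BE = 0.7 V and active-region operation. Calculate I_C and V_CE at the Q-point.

I_C ≈ 11 mA, V_CE ≈ 11 V

Thevenize the base divider: V_Th = V_CC·R_2/(R_1+R_2) = 19×3.9/25.9 = 2.86 V, R_Th = R_1‖R_2 = 3.31 kΩ.
Base-emitter loop: V_Th = I_B·R_Th + V_BE + (β+1)I_B·R_E, so I_B = (2.86 − 0.7) / (3.31 + 76×0.15) = 0.147 mA.
I_C = β·I_B = 75×0.147 = 11 mA, and I_E = (β+1)I_B = 11.2 mA.
V_CE = V_CC − I_C·R_C − I_E·R_E = 19 − 11×0.56 − 11.2×0.15 = 11.2 V.
V_CE = 11.2 V > 0.2 V confirms active-region operation.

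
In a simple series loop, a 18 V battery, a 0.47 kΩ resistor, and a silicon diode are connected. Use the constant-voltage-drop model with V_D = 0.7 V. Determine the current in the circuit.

I ≈ 37 mA

KVL around the loop: 18 = V_D + I·R = 0.7 + I × 0.47 kΩ.
So I = (18 − 0.7) / 0.47 kΩ = 17.3 / 0.47 = 36.8 mA.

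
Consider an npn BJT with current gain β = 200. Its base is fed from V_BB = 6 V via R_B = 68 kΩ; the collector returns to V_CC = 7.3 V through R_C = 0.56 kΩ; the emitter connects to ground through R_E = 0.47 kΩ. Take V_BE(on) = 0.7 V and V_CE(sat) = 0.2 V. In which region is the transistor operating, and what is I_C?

active; I_C ≈ 6.5 mA

Assume active. Base-emitter loop: I_B = (V_BB − V_BE)/(R_B + (β+1)R_E) = (6 − 0.7)/(68 + 201×0.47) = 0.0326 mA.
I_C = β·I_B = 200×0.0326 = 6.52 mA.
V_CE = V_CC − I_C·R_C − I_E·R_E = 7.3 − 6.52×0.56 − 6.56×0.47 = 0.565 V > V_CE(sat), so the active-region assumption holds.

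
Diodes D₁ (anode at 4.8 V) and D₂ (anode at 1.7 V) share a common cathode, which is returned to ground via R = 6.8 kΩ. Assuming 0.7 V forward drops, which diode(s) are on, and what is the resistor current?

Only D₁ conducts; I_R ≈ 0.6 mA

Assume both conduct. Then node N would need to be at both 4.8−0.7 = 4.1 V and 1.7−0.7 = 1 V, which is impossible.
Assume only D₁ conducts: V_N = 4.8 − 0.7 = 4.1 V, so I_R = 4.1/6.8 = 0.603 mA.
Check D₂: its anode-to-cathode voltage is 1.7 − 4.1 = -2.4 V < 0.7 V, so it is off. The assumption is consistent.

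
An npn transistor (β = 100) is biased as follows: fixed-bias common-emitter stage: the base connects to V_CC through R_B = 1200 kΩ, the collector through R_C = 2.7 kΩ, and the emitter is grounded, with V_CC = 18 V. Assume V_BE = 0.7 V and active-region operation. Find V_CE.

Base loop: V_CC = I_B·R_B + V_BE, so I_B = (18 − 0.7)/1200 kΩ = 0.0144 mA.
In the active region I_C = β·I_B = 100 × 0.0144 = 1.44 mA.
Collector loop: V_CE = V_CC − I_C·R_C = 18 − 1.44×2.7 = 14.1 V.
Since V_CE = 14.1 V > V_CE(sat) ≈ 0.2 V, the transistor is in the active region as assumed.

V_CE ≈ 14 V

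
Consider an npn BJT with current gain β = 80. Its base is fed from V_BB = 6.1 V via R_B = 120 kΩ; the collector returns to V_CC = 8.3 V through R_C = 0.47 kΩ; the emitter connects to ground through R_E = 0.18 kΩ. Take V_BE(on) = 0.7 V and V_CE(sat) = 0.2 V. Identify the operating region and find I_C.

active; I_C ≈ 3.2 mA

Assume active. Base-emitter loop: I_B = (V_BB − V_BE)/(R_B + (β+1)R_E) = (6.1 − 0.7)/(120 + 81×0.18) = 0.0401 mA.
I_C = β·I_B = 80×0.0401 = 3.21 mA.
V_CE = V_CC − I_C·R_C − I_E·R_E = 8.3 − 3.21×0.47 − 3.25×0.18 = 6.21 V > V_CE(sat), so the active-region assumption holds.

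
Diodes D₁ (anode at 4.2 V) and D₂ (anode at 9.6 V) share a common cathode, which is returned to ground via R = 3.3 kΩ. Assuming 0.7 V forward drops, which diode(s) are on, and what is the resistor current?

Assume both conduct. Then node N would need to be at both 4.2−0.7 = 3.5 V and 9.6−0.7 = 8.9 V, which is impossible.
Assume only D₂ conducts: V_N = 9.6 − 0.7 = 8.9 V, so I_R = 8.9/3.3 = 2.7 mA.
Check D₁: its anode-to-cathode voltage is 4.2 − 8.9 = -4.7 V < 0.7 V, so it is off. The assumption is consistent.

Only D₂ conducts; I_R ≈ 2.7 mA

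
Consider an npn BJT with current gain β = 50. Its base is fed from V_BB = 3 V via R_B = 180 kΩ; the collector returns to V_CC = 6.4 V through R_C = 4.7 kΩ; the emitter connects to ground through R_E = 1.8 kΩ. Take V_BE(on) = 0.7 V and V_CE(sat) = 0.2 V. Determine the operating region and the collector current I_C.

Assume active. Base-emitter loop: I_B = (V_BB − V_BE)/(R_B + (β+1)R_E) = (3 − 0.7)/(180 + 51×1.8) = 0.00846 mA.
I_C = β·I_B = 50×0.00846 = 0.423 mA.
V_CE = V_CC − I_C·R_C − I_E·R_E = 6.4 − 0.423×4.7 − 0.432×1.8 = 3.63 V > V_CE(sat), so the active-region assumption holds.

active; I_C ≈ 0.42 mA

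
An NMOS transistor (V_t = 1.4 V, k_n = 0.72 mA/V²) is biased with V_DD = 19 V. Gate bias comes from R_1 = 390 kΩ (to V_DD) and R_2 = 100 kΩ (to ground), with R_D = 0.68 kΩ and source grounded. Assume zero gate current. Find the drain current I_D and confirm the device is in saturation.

I_D ≈ 2.2 mA

V_G = V_DD·R_2/(R_1+R_2) = 19×100/490 = 3.88 V. With the source grounded, V_GS = V_G = 3.88 V.
Assume saturation: I_D = (k_n/2)(V_GS − V_t)² = (0.72/2)×(3.88 − 1.4)² = 0.36×2.48² = 2.21 mA.
V_DS = V_DD − I_D·R_D = 19 − 2.21×0.68 = 17.5 V.
Saturation requires V_DS ≥ V_GS − V_t = 2.48 V; 17.5 ≥ 2.48 ✓.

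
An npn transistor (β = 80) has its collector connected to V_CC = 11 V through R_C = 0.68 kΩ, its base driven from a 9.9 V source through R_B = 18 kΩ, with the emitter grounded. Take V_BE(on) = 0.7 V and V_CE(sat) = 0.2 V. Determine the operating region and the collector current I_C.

saturation; I_C ≈ 16 mA

Assume active: I_B = (9.9 − 0.7)/18 = 0.511 mA, giving I_C = β·I_B = 40.9 mA.
But then V_CE = 11 − 40.9×0.68 = -16.8 V < V_CE(sat) = 0.2 V — impossible in the active region.
So the transistor is saturated. With V_CE = 0.2 V, I_C = (V_CC − 0.2)/R_C = 10.8/0.68 = 15.9 mA.
Check: β·I_B = 40.9 mA > I_C = 15.9 mA, confirming saturation.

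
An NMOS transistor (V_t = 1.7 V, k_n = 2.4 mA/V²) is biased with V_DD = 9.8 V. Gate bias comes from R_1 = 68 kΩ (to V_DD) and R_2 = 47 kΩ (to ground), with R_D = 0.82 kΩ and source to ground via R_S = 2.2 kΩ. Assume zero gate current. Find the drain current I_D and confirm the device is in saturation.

I_D ≈ 0.7 mA

V_G = V_DD·R_2/(R_1+R_2) = 9.8×47/115 = 4.01 V.
Assume saturation: I_D = (k_n/2)(V_GS − V_t)² with V_GS = V_G − I_D·R_S = 4.01 − 2.2·I_D.
Substituting gives 5.81·I_D² − 13.2·I_D + 6.38 = 0, with roots I_D = 0.701 or 1.57 mA.
The root I_D = 1.57 mA gives V_GS = 0.557 V ≤ V_t, so take I_D = 0.701 mA.
Then V_GS = 2.46 V and V_DS = V_DD − I_D(R_D+R_S) = 9.8 − 0.701×3.02 = 7.68 V.
Saturation requires V_DS ≥ V_GS − V_t = 0.764 V; 7.68 ≥ 0.764 ✓.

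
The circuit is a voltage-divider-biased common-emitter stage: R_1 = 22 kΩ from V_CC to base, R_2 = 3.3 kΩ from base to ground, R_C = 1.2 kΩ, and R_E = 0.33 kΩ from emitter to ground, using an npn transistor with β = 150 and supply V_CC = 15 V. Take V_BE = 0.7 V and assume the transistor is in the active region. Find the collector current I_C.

Thevenize the base divider: V_Th = V_CC·R_2/(R_1+R_2) = 15×3.3/25.3 = 1.96 V, R_Th = R_1‖R_2 = 2.87 kΩ.
Base-emitter loop: V_Th = I_B·R_Th + V_BE + (β+1)I_B·R_E, so I_B = (1.96 − 0.7) / (2.87 + 151×0.33) = 0.0238 mA.
I_C = β·I_B = 150×0.0238 = 3.58 mA, and I_E = (β+1)I_B = 3.6 mA.
V_CE = V_CC − I_C·R_C − I_E·R_E = 15 − 3.58×1.2 − 3.6×0.33 = 9.52 V.
V_CE = 9.52 V > 0.2 V confirms active-region operation.

I_C ≈ 3.6 mA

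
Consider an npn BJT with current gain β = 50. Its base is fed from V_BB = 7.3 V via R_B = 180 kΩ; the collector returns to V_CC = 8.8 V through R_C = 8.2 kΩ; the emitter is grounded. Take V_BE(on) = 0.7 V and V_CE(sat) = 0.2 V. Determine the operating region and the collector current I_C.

saturation; I_C ≈ 1 mA

Assume active: I_B = (7.3 − 0.7)/180 = 0.0367 mA, giving I_C = β·I_B = 1.83 mA.
But then V_CE = 8.8 − 1.83×8.2 = -6.23 V < V_CE(sat) = 0.2 V — impossible in the active region.
So the transistor is saturated. With V_CE = 0.2 V, I_C = (V_CC − 0.2)/R_C = 8.6/8.2 = 1.05 mA.
Check: β·I_B = 1.83 mA > I_C = 1.05 mA, confirming saturation.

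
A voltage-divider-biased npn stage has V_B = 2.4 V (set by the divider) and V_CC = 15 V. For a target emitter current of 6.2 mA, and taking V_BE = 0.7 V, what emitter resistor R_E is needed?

R_E ≈ 0.27 kΩ

V_E = V_B − V_BE = 2.4 − 0.7 = 1.7 V.
R_E = V_E / I_E = 1.7 / 6.2 = 0.274 kΩ.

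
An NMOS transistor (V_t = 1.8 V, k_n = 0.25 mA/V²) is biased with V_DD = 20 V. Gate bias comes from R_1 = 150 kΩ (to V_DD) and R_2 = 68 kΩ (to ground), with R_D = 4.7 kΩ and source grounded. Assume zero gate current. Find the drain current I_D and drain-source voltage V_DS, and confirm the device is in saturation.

V_G = V_DD·R_2/(R_1+R_2) = 20×68/218 = 6.24 V. With the source grounded, V_GS = V_G = 6.24 V.
Assume saturation: I_D = (k_n/2)(V_GS − V_t)² = (0.25/2)×(6.24 − 1.8)² = 0.125×4.44² = 2.46 mA.
V_DS = V_DD − I_D·R_D = 20 − 2.46×4.7 = 8.43 V.
Saturation requires V_DS ≥ V_GS − V_t = 4.44 V; 8.43 ≥ 4.44 ✓.

I_D ≈ 2.5 mA, V_DS ≈ 8.4 V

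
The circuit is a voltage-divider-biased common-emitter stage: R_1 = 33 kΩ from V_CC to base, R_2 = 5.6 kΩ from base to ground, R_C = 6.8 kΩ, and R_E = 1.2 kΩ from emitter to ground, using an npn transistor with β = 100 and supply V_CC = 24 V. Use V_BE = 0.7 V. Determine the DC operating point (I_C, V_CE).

I_C ≈ 2.2 mA, V_CE ≈ 6.3 V

Thevenize the base divider: V_Th = V_CC·R_2/(R_1+R_2) = 24×5.6/38.6 = 3.48 V, R_Th = R_1‖R_2 = 4.79 kΩ.
Base-emitter loop: V_Th = I_B·R_Th + V_BE + (β+1)I_B·R_E, so I_B = (3.48 − 0.7) / (4.79 + 101×1.2) = 0.0221 mA.
I_C = β·I_B = 100×0.0221 = 2.21 mA, and I_E = (β+1)I_B = 2.23 mA.
V_CE = V_CC − I_C·R_C − I_E·R_E = 24 − 2.21×6.8 − 2.23×1.2 = 6.31 V.
V_CE = 6.31 V > 0.2 V confirms active-region operation.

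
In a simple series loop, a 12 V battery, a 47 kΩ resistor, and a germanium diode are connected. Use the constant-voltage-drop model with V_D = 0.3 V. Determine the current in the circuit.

I ≈ 0.25 mA

KVL around the loop: 12 = V_D + I·R = 0.3 + I × 47 kΩ.
So I = (12 − 0.3) / 47 kΩ = 11.7 / 47 = 0.249 mA.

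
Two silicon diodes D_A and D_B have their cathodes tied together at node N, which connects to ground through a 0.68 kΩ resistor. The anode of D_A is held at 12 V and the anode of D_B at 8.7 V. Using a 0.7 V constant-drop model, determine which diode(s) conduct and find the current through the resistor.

Assume both conduct. Then node N would need to be at both 12−0.7 = 11.3 V and 8.7−0.7 = 8 V, which is impossible.
Assume only D_A conducts: V_N = 12 − 0.7 = 11.3 V, so I_R = 11.3/0.68 = 16.6 mA.
Check D_B: its anode-to-cathode voltage is 8.7 − 11.3 = -2.6 V < 0.7 V, so it is off. The assumption is consistent.

Only D_A conducts; I_R ≈ 17 mA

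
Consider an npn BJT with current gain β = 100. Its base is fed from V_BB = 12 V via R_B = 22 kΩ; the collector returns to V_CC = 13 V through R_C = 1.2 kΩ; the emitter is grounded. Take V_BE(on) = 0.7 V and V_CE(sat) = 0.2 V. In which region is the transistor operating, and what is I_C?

Assume active: I_B = (12 − 0.7)/22 = 0.514 mA, giving I_C = β·I_B = 51.4 mA.
But then V_CE = 13 − 51.4×1.2 = -48.6 V < V_CE(sat) = 0.2 V — impossible in the active region.
So the transistor is saturated. With V_CE = 0.2 V, I_C = (V_CC − 0.2)/R_C = 12.8/1.2 = 10.7 mA.
Check: β·I_B = 51.4 mA > I_C = 10.7 mA, confirming saturation.

saturation; I_C ≈ 11 mA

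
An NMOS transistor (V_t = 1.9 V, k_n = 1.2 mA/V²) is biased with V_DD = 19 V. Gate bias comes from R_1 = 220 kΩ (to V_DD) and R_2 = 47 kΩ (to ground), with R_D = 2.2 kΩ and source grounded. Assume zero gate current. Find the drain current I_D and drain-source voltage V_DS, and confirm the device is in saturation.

I_D ≈ 1.3 mA, V_DS ≈ 16 V

V_G = V_DD·R_2/(R_1+R_2) = 19×47/267 = 3.34 V. With the source grounded, V_GS = V_G = 3.34 V.
Assume saturation: I_D = (k_n/2)(V_GS − V_t)² = (1.2/2)×(3.34 − 1.9)² = 0.6×1.44² = 1.25 mA.
V_DS = V_DD − I_D·R_D = 19 − 1.25×2.2 = 16.2 V.
Saturation requires V_DS ≥ V_GS − V_t = 1.44 V; 16.2 ≥ 1.44 ✓.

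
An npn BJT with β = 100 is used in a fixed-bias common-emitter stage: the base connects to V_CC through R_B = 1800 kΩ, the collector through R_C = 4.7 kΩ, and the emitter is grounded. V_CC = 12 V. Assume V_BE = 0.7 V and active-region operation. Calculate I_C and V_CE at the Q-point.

Base loop: V_CC = I_B·R_B + V_BE, so I_B = (12 − 0.7)/1800 kΩ = 0.00628 mA.
In the active region I_C = β·I_B = 100 × 0.00628 = 0.628 mA.
Collector loop: V_CE = V_CC − I_C·R_C = 12 − 0.628×4.7 = 9.05 V.
Since V_CE = 9.05 V > V_CE(sat) ≈ 0.2 V, the transistor is in the active region as assumed.

I_C ≈ 0.63 mA, V_CE ≈ 9 V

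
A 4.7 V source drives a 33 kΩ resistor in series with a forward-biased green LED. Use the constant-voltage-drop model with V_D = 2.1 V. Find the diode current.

I ≈ 0.079 mA

KVL around the loop: 4.7 = V_D + I·R = 2.1 + I × 33 kΩ.
So I = (4.7 − 2.1) / 33 kΩ = 2.6 / 33 = 0.0788 mA.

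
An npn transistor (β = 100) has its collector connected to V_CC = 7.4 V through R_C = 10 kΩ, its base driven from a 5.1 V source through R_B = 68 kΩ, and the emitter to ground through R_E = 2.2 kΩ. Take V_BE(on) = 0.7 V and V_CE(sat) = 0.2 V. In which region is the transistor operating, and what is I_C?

saturation; I_C ≈ 0.58 mA

Assume active: I_B = (5.1 − 0.7)/(68 + 101×2.2) = 0.0152 mA, I_C = β·I_B = 1.52 mA.
Then V_CE = 7.4 − 1.52×10 − 1.53×2.2 = -11.1 V < 0.2 V — the active assumption fails.
Re-solve with V_CE = 0.2 V. KCL at the emitter: V_E/R_E = (V_BB−0.7−V_E)/R_B + (V_CC−0.2−V_E)/R_C, giving V_E = 1.38 V.
I_C = (V_CC − 0.2 − V_E)/R_C = (7.2 − 1.38)/10 = 0.582 mA.
Check: I_B = (4.4 − 1.38)/68 = 0.0444 mA, and β·I_B = 4.44 mA > I_C, confirming saturation.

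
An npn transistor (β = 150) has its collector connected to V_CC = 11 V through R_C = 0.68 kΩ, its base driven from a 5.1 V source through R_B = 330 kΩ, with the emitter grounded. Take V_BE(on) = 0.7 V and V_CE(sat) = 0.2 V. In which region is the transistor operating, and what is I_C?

active; I_C ≈ 2 mA

Assume active. Base-emitter loop: I_B = (V_BB − V_BE)/R_B = (5.1 − 0.7)/330 = 0.0133 mA.
I_C = β·I_B = 150×0.0133 = 2 mA.
V_CE = V_CC − I_C·R_C = 11 − 2×0.68 = 9.64 V > V_CE(sat), so the active-region assumption holds.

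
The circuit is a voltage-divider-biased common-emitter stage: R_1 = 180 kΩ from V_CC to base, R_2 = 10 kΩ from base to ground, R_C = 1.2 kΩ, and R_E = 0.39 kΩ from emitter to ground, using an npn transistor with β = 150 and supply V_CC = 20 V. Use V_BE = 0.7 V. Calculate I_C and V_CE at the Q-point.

I_C ≈ 0.77 mA, V_CE ≈ 19 V

Thevenize the base divider: V_Th = V_CC·R_2/(R_1+R_2) = 20×10/190 = 1.05 V, R_Th = R_1‖R_2 = 9.47 kΩ.
Base-emitter loop: V_Th = I_B·R_Th + V_BE + (β+1)I_B·R_E, so I_B = (1.05 − 0.7) / (9.47 + 151×0.39) = 0.00516 mA.
I_C = β·I_B = 150×0.00516 = 0.774 mA, and I_E = (β+1)I_B = 0.779 mA.
V_CE = V_CC − I_C·R_C − I_E·R_E = 20 − 0.774×1.2 − 0.779×0.39 = 18.8 V.
V_CE = 18.8 V > 0.2 V confirms active-region operation.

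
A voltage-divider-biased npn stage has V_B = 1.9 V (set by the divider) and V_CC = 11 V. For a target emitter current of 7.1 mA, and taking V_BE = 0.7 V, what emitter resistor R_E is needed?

R_E ≈ 0.17 kΩ

V_E = V_B − V_BE = 1.9 − 0.7 = 1.2 V.
R_E = V_E / I_E = 1.2 / 7.1 = 0.169 kΩ.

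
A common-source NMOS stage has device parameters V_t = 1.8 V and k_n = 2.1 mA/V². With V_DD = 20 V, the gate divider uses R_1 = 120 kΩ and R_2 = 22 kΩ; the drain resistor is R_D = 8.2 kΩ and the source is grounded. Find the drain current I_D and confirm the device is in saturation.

I_D ≈ 1.8 mA

V_G = V_DD·R_2/(R_1+R_2) = 20×22/142 = 3.1 V. With the source grounded, V_GS = V_G = 3.1 V.
Assume saturation: I_D = (k_n/2)(V_GS − V_t)² = (2.1/2)×(3.1 − 1.8)² = 1.05×1.3² = 1.77 mA.
V_DS = V_DD − I_D·R_D = 20 − 1.77×8.2 = 5.48 V.
Saturation requires V_DS ≥ V_GS − V_t = 1.3 V; 5.48 ≥ 1.3 ✓.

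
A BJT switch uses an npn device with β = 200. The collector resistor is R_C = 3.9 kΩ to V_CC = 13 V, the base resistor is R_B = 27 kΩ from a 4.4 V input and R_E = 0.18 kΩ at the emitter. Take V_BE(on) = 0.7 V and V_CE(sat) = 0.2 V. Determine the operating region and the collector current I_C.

Assume active: I_B = (4.4 − 0.7)/(27 + 201×0.18) = 0.0586 mA, I_C = β·I_B = 11.7 mA.
Then V_CE = 13 − 11.7×3.9 − 11.8×0.18 = -34.8 V < 0.2 V — the active assumption fails.
Re-solve with V_CE = 0.2 V. KCL at the emitter: V_E/R_E = (V_BB−0.7−V_E)/R_B + (V_CC−0.2−V_E)/R_C, giving V_E = 0.585 V.
I_C = (V_CC − 0.2 − V_E)/R_C = (12.8 − 0.585)/3.9 = 3.13 mA.
Check: I_B = (3.7 − 0.585)/27 = 0.115 mA, and β·I_B = 23.1 mA > I_C, confirming saturation.

saturation; I_C ≈ 3.1 mA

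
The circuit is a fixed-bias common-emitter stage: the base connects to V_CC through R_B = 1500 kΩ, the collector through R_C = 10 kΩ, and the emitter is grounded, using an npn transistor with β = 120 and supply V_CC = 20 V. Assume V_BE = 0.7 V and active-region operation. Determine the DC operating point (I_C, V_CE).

I_C ≈ 1.5 mA, V_CE ≈ 4.6 V

Base loop: V_CC = I_B·R_B + V_BE, so I_B = (20 − 0.7)/1500 kΩ = 0.0129 mA.
In the active region I_C = β·I_B = 120 × 0.0129 = 1.54 mA.
Collector loop: V_CE = V_CC − I_C·R_C = 20 − 1.54×10 = 4.56 V.
Since V_CE = 4.56 V > V_CE(sat) ≈ 0.2 V, the transistor is in the active region as assumed.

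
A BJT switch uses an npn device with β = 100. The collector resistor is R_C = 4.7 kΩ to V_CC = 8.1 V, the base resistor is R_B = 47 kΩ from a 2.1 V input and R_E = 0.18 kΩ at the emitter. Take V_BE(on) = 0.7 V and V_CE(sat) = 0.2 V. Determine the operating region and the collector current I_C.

saturation; I_C ≈ 1.6 mA

Assume active: I_B = (2.1 − 0.7)/(47 + 101×0.18) = 0.0215 mA, I_C = β·I_B = 2.15 mA.
Then V_CE = 8.1 − 2.15×4.7 − 2.17×0.18 = -2.39 V < 0.2 V — the active assumption fails.
Re-solve with V_CE = 0.2 V. KCL at the emitter: V_E/R_E = (V_BB−0.7−V_E)/R_B + (V_CC−0.2−V_E)/R_C, giving V_E = 0.295 V.
I_C = (V_CC − 0.2 − V_E)/R_C = (7.9 − 0.295)/4.7 = 1.62 mA.
Check: I_B = (1.4 − 0.295)/47 = 0.0235 mA, and β·I_B = 2.35 mA > I_C, confirming saturation.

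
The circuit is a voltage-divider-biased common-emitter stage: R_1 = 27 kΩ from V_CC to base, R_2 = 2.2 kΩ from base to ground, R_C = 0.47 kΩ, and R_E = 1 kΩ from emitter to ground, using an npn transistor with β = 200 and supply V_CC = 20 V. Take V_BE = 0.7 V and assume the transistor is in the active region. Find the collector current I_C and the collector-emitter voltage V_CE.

I_C ≈ 0.79 mA, V_CE ≈ 19 V

Thevenize the base divider: V_Th = V_CC·R_2/(R_1+R_2) = 20×2.2/29.2 = 1.51 V, R_Th = R_1‖R_2 = 2.03 kΩ.
Base-emitter loop: V_Th = I_B·R_Th + V_BE + (β+1)I_B·R_E, so I_B = (1.51 − 0.7) / (2.03 + 201×1) = 0.00397 mA.
I_C = β·I_B = 200×0.00397 = 0.795 mA, and I_E = (β+1)I_B = 0.799 mA.
V_CE = V_CC − I_C·R_C − I_E·R_E = 20 − 0.795×0.47 − 0.799×1 = 18.8 V.
V_CE = 18.8 V > 0.2 V confirms active-region operation.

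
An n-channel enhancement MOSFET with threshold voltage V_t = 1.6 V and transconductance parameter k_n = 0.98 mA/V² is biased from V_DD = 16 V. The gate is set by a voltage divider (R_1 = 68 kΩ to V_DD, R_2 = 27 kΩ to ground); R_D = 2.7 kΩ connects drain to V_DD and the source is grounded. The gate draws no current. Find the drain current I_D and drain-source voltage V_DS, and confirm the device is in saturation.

V_G = V_DD·R_2/(R_1+R_2) = 16×27/95 = 4.55 V. With the source grounded, V_GS = V_G = 4.55 V.
Assume saturation: I_D = (k_n/2)(V_GS − V_t)² = (0.98/2)×(4.55 − 1.6)² = 0.49×2.95² = 4.26 mA.
V_DS = V_DD − I_D·R_D = 16 − 4.26×2.7 = 4.51 V.
Saturation requires V_DS ≥ V_GS − V_t = 2.95 V; 4.51 ≥ 2.95 ✓.

I_D ≈ 4.3 mA, V_DS ≈ 4.5 V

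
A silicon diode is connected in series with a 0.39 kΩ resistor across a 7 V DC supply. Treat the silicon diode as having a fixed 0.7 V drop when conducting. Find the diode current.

I ≈ 16 mA

KVL around the loop: 7 = V_D + I·R = 0.7 + I × 0.39 kΩ.
So I = (7 − 0.7) / 0.39 kΩ = 6.3 / 0.39 = 16.2 mA.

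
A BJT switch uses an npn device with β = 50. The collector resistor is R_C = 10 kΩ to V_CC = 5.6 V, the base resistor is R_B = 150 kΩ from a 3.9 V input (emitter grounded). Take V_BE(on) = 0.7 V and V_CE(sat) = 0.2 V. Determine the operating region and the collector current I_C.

saturation; I_C ≈ 0.54 mA

Assume active: I_B = (3.9 − 0.7)/150 = 0.0213 mA, giving I_C = β·I_B = 1.07 mA.
But then V_CE = 5.6 − 1.07×10 = -5.07 V < V_CE(sat) = 0.2 V — impossible in the active region.
So the transistor is saturated. With V_CE = 0.2 V, I_C = (V_CC − 0.2)/R_C = 5.4/10 = 0.54 mA.
Check: β·I_B = 1.07 mA > I_C = 0.54 mA, confirming saturation.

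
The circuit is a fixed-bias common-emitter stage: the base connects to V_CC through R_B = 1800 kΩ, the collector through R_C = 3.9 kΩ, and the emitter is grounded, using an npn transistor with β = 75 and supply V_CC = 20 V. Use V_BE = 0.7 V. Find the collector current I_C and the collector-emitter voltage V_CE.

I_C ≈ 0.8 mA, V_CE ≈ 17 V

Base loop: V_CC = I_B·R_B + V_BE, so I_B = (20 − 0.7)/1800 kΩ = 0.0107 mA.
In the active region I_C = β·I_B = 75 × 0.0107 = 0.804 mA.
Collector loop: V_CE = V_CC − I_C·R_C = 20 − 0.804×3.9 = 16.9 V.
Since V_CE = 16.9 V > V_CE(sat) ≈ 0.2 V, the transistor is in the active region as assumed.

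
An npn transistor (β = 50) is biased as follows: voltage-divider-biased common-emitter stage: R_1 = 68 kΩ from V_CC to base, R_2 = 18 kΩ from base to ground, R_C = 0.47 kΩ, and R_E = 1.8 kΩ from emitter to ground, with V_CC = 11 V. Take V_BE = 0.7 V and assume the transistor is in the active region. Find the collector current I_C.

I_C ≈ 0.76 mA

Thevenize the base divider: V_Th = V_CC·R_2/(R_1+R_2) = 11×18/86 = 2.3 V, R_Th = R_1‖R_2 = 14.2 kΩ.
Base-emitter loop: V_Th = I_B·R_Th + V_BE + (β+1)I_B·R_E, so I_B = (2.3 − 0.7) / (14.2 + 51×1.8) = 0.0151 mA.
I_C = β·I_B = 50×0.0151 = 0.756 mA, and I_E = (β+1)I_B = 0.771 mA.
V_CE = V_CC − I_C·R_C − I_E·R_E = 11 − 0.756×0.47 − 0.771×1.8 = 9.26 V.
V_CE = 9.26 V > 0.2 V confirms active-region operation.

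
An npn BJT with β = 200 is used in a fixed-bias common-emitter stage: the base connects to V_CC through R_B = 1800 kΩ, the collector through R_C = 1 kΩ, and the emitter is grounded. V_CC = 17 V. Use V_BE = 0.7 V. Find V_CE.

Base loop: V_CC = I_B·R_B + V_BE, so I_B = (17 − 0.7)/1800 kΩ = 0.00906 mA.
In the active region I_C = β·I_B = 200 × 0.00906 = 1.81 mA.
Collector loop: V_CE = V_CC − I_C·R_C = 17 − 1.81×1 = 15.2 V.
Since V_CE = 15.2 V > V_CE(sat) ≈ 0.2 V, the transistor is in the active region as assumed.

V_CE ≈ 15 V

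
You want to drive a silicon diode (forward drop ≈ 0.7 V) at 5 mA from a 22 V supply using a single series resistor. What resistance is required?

The resistor drops V_S − V_D = 22 − 0.7 = 21.3 V at 5 mA.
R = 21.3 V / 5 mA = 4.26 kΩ.

R ≈ 4.3 kΩ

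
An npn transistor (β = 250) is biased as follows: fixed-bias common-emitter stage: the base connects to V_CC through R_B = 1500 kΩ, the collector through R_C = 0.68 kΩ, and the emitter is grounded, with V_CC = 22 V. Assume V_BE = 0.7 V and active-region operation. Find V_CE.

V_CE ≈ 20 V

Base loop: V_CC = I_B·R_B + V_BE, so I_B = (22 − 0.7)/1500 kΩ = 0.0142 mA.
In the active region I_C = β·I_B = 250 × 0.0142 = 3.55 mA.
Collector loop: V_CE = V_CC − I_C·R_C = 22 − 3.55×0.68 = 19.6 V.
Since V_CE = 19.6 V > V_CE(sat) ≈ 0.2 V, the transistor is in the active region as assumed.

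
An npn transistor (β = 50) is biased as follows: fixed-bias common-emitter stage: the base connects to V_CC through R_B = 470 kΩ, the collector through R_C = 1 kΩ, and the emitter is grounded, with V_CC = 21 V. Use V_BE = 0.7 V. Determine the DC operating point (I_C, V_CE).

Base loop: V_CC = I_B·R_B + V_BE, so I_B = (21 − 0.7)/470 kΩ = 0.0432 mA.
In the active region I_C = β·I_B = 50 × 0.0432 = 2.16 mA.
Collector loop: V_CE = V_CC − I_C·R_C = 21 − 2.16×1 = 18.8 V.
Since V_CE = 18.8 V > V_CE(sat) ≈ 0.2 V, the transistor is in the active region as assumed.

I_C ≈ 2.2 mA, V_CE ≈ 19 V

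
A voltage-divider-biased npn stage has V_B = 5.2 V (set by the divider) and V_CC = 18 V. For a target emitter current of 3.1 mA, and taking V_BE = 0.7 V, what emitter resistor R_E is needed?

R_E ≈ 1.5 kΩ

V_E = V_B − V_BE = 5.2 − 0.7 = 4.5 V.
R_E = V_E / I_E = 4.5 / 3.1 = 1.45 kΩ.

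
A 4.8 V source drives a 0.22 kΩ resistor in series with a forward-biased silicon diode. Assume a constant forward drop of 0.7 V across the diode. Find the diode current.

I ≈ 19 mA

KVL around the loop: 4.8 = V_D + I·R = 0.7 + I × 0.22 kΩ.
So I = (4.8 − 0.7) / 0.22 kΩ = 4.1 / 0.22 = 18.6 mA.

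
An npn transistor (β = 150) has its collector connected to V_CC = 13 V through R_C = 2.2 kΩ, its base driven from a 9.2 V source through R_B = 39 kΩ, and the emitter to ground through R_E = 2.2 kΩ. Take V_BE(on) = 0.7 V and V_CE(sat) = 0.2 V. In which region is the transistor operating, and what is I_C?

saturation; I_C ≈ 2.9 mA

Assume active: I_B = (9.2 − 0.7)/(39 + 151×2.2) = 0.0229 mA, I_C = β·I_B = 3.43 mA.
Then V_CE = 13 − 3.43×2.2 − 3.46×2.2 = -2.16 V < 0.2 V — the active assumption fails.
Re-solve with V_CE = 0.2 V. KCL at the emitter: V_E/R_E = (V_BB−0.7−V_E)/R_B + (V_CC−0.2−V_E)/R_C, giving V_E = 6.46 V.
I_C = (V_CC − 0.2 − V_E)/R_C = (12.8 − 6.46)/2.2 = 2.88 mA.
Check: I_B = (8.5 − 6.46)/39 = 0.0524 mA, and β·I_B = 7.86 mA > I_C, confirming saturation.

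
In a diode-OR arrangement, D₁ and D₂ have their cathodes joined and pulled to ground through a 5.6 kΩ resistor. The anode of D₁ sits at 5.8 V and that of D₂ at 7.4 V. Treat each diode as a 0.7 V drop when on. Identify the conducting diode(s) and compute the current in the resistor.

Only D₂ conducts; I_R ≈ 1.2 mA

Assume both conduct. Then node N would need to be at both 5.8−0.7 = 5.1 V and 7.4−0.7 = 6.7 V, which is impossible.
Assume only D₂ conducts: V_N = 7.4 − 0.7 = 6.7 V, so I_R = 6.7/5.6 = 1.2 mA.
Check D₁: its anode-to-cathode voltage is 5.8 − 6.7 = -0.9 V < 0.7 V, so it is off. The assumption is consistent.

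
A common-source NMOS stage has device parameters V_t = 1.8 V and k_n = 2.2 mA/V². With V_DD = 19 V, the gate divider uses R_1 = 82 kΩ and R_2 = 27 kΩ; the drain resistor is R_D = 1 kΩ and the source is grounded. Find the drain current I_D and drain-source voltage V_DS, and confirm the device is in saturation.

I_D ≈ 9.3 mA, V_DS ≈ 9.7 V

V_G = V_DD·R_2/(R_1+R_2) = 19×27/109 = 4.71 V. With the source grounded, V_GS = V_G = 4.71 V.
Assume saturation: I_D = (k_n/2)(V_GS − V_t)² = (2.2/2)×(4.71 − 1.8)² = 1.1×2.91² = 9.29 mA.
V_DS = V_DD − I_D·R_D = 19 − 9.29×1 = 9.71 V.
Saturation requires V_DS ≥ V_GS − V_t = 2.91 V; 9.71 ≥ 2.91 ✓.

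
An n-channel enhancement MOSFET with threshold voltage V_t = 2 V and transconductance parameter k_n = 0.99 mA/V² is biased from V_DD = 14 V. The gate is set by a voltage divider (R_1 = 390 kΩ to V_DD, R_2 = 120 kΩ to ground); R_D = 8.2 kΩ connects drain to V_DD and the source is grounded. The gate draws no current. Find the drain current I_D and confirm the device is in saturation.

I_D ≈ 0.83 mA

V_G = V_DD·R_2/(R_1+R_2) = 14×120/510 = 3.29 V. With the source grounded, V_GS = V_G = 3.29 V.
Assume saturation: I_D = (k_n/2)(V_GS − V_t)² = (0.99/2)×(3.29 − 2)² = 0.495×1.29² = 0.829 mA.
V_DS = V_DD − I_D·R_D = 14 − 0.829×8.2 = 7.2 V.
Saturation requires V_DS ≥ V_GS − V_t = 1.29 V; 7.2 ≥ 1.29 ✓.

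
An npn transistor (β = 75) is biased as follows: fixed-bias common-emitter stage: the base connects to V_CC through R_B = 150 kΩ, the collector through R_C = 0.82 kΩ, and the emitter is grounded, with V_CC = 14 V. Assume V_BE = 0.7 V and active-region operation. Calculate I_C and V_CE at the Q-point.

Base loop: V_CC = I_B·R_B + V_BE, so I_B = (14 − 0.7)/150 kΩ = 0.0887 mA.
In the active region I_C = β·I_B = 75 × 0.0887 = 6.65 mA.
Collector loop: V_CE = V_CC − I_C·R_C = 14 − 6.65×0.82 = 8.55 V.
Since V_CE = 8.55 V > V_CE(sat) ≈ 0.2 V, the transistor is in the active region as assumed.

I_C ≈ 6.7 mA, V_CE ≈ 8.5 V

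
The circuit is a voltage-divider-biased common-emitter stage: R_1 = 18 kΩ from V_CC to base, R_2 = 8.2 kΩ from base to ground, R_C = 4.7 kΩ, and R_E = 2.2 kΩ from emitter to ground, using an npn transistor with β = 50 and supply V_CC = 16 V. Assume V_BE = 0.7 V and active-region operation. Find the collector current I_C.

Thevenize the base divider: V_Th = V_CC·R_2/(R_1+R_2) = 16×8.2/26.2 = 5.01 V, R_Th = R_1‖R_2 = 5.63 kΩ.
Base-emitter loop: V_Th = I_B·R_Th + V_BE + (β+1)I_B·R_E, so I_B = (5.01 − 0.7) / (5.63 + 51×2.2) = 0.0366 mA.
I_C = β·I_B = 50×0.0366 = 1.83 mA, and I_E = (β+1)I_B = 1.86 mA.
V_CE = V_CC − I_C·R_C − I_E·R_E = 16 − 1.83×4.7 − 1.86×2.2 = 3.31 V.
V_CE = 3.31 V > 0.2 V confirms active-region operation.

I_C ≈ 1.8 mA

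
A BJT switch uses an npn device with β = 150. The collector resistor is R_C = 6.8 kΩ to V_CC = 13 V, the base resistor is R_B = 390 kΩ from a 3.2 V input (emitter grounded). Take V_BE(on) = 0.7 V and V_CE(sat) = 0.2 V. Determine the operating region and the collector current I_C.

active; I_C ≈ 0.96 mA

Assume active. Base-emitter loop: I_B = (V_BB − V_BE)/R_B = (3.2 − 0.7)/390 = 0.00641 mA.
I_C = β·I_B = 150×0.00641 = 0.962 mA.
V_CE = V_CC − I_C·R_C = 13 − 0.962×6.8 = 6.46 V > V_CE(sat), so the active-region assumption holds.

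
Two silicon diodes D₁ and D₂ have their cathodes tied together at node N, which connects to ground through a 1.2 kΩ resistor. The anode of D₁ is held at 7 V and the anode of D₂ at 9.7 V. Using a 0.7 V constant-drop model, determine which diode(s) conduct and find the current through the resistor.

Only D₂ conducts; I_R ≈ 7.5 mA

Assume both conduct. Then node N would need to be at both 7−0.7 = 6.3 V and 9.7−0.7 = 9 V, which is impossible.
Assume only D₂ conducts: V_N = 9.7 − 0.7 = 9 V, so I_R = 9/1.2 = 7.5 mA.
Check D₁: its anode-to-cathode voltage is 7 − 9 = -2 V < 0.7 V, so it is off. The assumption is consistent.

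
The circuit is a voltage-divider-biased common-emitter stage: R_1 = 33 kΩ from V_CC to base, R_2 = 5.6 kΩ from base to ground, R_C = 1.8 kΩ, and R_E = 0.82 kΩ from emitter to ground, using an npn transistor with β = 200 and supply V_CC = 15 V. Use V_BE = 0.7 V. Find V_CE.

Thevenize the base divider: V_Th = V_CC·R_2/(R_1+R_2) = 15×5.6/38.6 = 2.18 V, R_Th = R_1‖R_2 = 4.79 kΩ.
Base-emitter loop: V_Th = I_B·R_Th + V_BE + (β+1)I_B·R_E, so I_B = (2.18 − 0.7) / (4.79 + 201×0.82) = 0.0087 mA.
I_C = β·I_B = 200×0.0087 = 1.74 mA, and I_E = (β+1)I_B = 1.75 mA.
V_CE = V_CC − I_C·R_C − I_E·R_E = 15 − 1.74×1.8 − 1.75×0.82 = 10.4 V.
V_CE = 10.4 V > 0.2 V confirms active-region operation.

V_CE ≈ 10 V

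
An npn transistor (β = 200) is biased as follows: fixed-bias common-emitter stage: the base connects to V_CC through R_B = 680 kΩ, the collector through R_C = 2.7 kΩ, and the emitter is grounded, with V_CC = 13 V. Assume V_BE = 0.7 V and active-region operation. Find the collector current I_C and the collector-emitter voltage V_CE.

Base loop: V_CC = I_B·R_B + V_BE, so I_B = (13 − 0.7)/680 kΩ = 0.0181 mA.
In the active region I_C = β·I_B = 200 × 0.0181 = 3.62 mA.
Collector loop: V_CE = V_CC − I_C·R_C = 13 − 3.62×2.7 = 3.23 V.
Since V_CE = 3.23 V > V_CE(sat) ≈ 0.2 V, the transistor is in the active region as assumed.

I_C ≈ 3.6 mA, V_CE ≈ 3.2 V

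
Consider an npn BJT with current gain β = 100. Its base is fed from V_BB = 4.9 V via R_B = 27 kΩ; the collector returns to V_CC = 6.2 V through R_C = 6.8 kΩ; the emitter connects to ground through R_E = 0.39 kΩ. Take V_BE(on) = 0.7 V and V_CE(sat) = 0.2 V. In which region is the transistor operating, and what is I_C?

saturation; I_C ≈ 0.83 mA

Assume active: I_B = (4.9 − 0.7)/(27 + 101×0.39) = 0.0633 mA, I_C = β·I_B = 6.33 mA.
Then V_CE = 6.2 − 6.33×6.8 − 6.39×0.39 = -39.3 V < 0.2 V — the active assumption fails.
Re-solve with V_CE = 0.2 V. KCL at the emitter: V_E/R_E = (V_BB−0.7−V_E)/R_B + (V_CC−0.2−V_E)/R_C, giving V_E = 0.378 V.
I_C = (V_CC − 0.2 − V_E)/R_C = (6 − 0.378)/6.8 = 0.827 mA.
Check: I_B = (4.2 − 0.378)/27 = 0.142 mA, and β·I_B = 14.2 mA > I_C, confirming saturation.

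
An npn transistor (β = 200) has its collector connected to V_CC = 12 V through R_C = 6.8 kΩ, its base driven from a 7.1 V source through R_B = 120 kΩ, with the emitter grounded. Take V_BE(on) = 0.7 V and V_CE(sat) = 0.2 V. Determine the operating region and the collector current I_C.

saturation; I_C ≈ 1.7 mA

Assume active: I_B = (7.1 − 0.7)/120 = 0.0533 mA, giving I_C = β·I_B = 10.7 mA.
But then V_CE = 12 − 10.7×6.8 = -60.5 V < V_CE(sat) = 0.2 V — impossible in the active region.
So the transistor is saturated. With V_CE = 0.2 V, I_C = (V_CC − 0.2)/R_C = 11.8/6.8 = 1.74 mA.
Check: β·I_B = 10.7 mA > I_C = 1.74 mA, confirming saturation.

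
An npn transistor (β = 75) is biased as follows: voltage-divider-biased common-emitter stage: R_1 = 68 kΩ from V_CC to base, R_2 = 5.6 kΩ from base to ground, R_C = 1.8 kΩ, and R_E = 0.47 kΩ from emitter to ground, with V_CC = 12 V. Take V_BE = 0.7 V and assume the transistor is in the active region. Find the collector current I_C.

Thevenize the base divider: V_Th = V_CC·R_2/(R_1+R_2) = 12×5.6/73.6 = 0.913 V, R_Th = R_1‖R_2 = 5.17 kΩ.
Base-emitter loop: V_Th = I_B·R_Th + V_BE + (β+1)I_B·R_E, so I_B = (0.913 − 0.7) / (5.17 + 76×0.47) = 0.00521 mA.
I_C = β·I_B = 75×0.00521 = 0.391 mA, and I_E = (β+1)I_B = 0.396 mA.
V_CE = V_CC − I_C·R_C − I_E·R_E = 12 − 0.391×1.8 − 0.396×0.47 = 11.1 V.
V_CE = 11.1 V > 0.2 V confirms active-region operation.

I_C ≈ 0.39 mA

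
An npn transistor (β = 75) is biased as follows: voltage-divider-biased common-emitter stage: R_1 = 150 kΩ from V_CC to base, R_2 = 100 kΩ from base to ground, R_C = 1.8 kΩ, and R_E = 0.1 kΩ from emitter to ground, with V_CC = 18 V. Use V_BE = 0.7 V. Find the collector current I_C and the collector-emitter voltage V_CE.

Thevenize the base divider: V_Th = V_CC·R_2/(R_1+R_2) = 18×100/250 = 7.2 V, R_Th = R_1‖R_2 = 60 kΩ.
Base-emitter loop: V_Th = I_B·R_Th + V_BE + (β+1)I_B·R_E, so I_B = (7.2 − 0.7) / (60 + 76×0.1) = 0.0962 mA.
I_C = β·I_B = 75×0.0962 = 7.21 mA, and I_E = (β+1)I_B = 7.31 mA.
V_CE = V_CC − I_C·R_C − I_E·R_E = 18 − 7.21×1.8 − 7.31×0.1 = 4.29 V.
V_CE = 4.29 V > 0.2 V confirms active-region operation.

I_C ≈ 7.2 mA, V_CE ≈ 4.3 V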